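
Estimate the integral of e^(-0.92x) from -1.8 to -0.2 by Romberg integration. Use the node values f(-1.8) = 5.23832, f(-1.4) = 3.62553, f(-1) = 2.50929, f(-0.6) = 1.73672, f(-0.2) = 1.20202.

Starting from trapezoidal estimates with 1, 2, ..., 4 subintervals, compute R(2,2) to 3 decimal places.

R(0,0) (trapezoid, 1 panel, h=1.6000): 5.15227
R(1,0) (trapezoid, 2 panels, h=0.8000): 4.58357
R(2,0) (trapezoid, 4 panels, h=0.4000): 4.43668
R(1,1) = 4.58357 + (4.58357 − 5.15227)/3 = 4.39400
R(2,1) = 4.43668 + (4.43668 − 4.58357)/3 = 4.38772
R(2,2) = 4.38772 + (4.38772 − 4.39400)/15 = 4.38730

4.387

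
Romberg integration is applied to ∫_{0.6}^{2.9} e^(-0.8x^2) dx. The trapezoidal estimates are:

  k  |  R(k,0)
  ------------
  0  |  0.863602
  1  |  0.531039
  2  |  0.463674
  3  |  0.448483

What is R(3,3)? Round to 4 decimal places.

0.4436

Richardson extrapolation on the trapezoidal column (denominator 4−1=3):
R(1,1) = (4·0.531039 − 0.863602) / 3 = 0.420185
R(2,1) = 0.463674 + (0.463674 − 0.531039)/3 = 0.441219
R(3,1) = (4·0.448483 − 0.463674) / 3 = 0.443419
R(2,2) = 0.441219 + (0.441219 − 0.420185)/15 = 0.442621
R(3,2) = 0.443419 + (0.443419 − 0.441219)/15 = 0.443566
R(3,3) = (64·0.443566 − 0.442621) / 63 = 0.443581
(Column j=1 coincides with Simpson's rule on the same nodes.)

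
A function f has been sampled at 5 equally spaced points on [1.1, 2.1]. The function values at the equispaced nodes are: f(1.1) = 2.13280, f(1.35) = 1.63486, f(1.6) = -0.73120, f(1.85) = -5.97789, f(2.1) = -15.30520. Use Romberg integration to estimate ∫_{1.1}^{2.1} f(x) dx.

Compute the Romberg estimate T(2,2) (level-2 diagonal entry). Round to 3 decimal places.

T(0,0) (trapezoid, 1 panel, h=1.0000): -6.58620
T(1,0) (trapezoid, 2 panels, h=0.5000): -3.65870
T(2,0) (trapezoid, 4 panels, h=0.2500): -2.91511
T(1,1) = -3.65870 + (-3.65870 − (-6.58620))/3 = -2.68287
T(2,1) = -2.91511 + (-2.91511 − (-3.65870))/3 = -2.66725
T(2,2) = -2.66725 + (-2.66725 − (-2.68287))/15 = -2.66621

-2.666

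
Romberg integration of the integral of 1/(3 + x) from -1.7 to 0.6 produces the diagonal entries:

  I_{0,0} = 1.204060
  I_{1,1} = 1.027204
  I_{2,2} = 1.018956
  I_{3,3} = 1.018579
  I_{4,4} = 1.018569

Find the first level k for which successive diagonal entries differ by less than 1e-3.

|I_{1,1} − I_{0,0}| = 0.176856 ≥ 1e-3
|I_{2,2} − I_{1,1}| = 0.008248 ≥ 1e-3
|I_{3,3} − I_{2,2}| = 0.000377 < 1e-3

k = 3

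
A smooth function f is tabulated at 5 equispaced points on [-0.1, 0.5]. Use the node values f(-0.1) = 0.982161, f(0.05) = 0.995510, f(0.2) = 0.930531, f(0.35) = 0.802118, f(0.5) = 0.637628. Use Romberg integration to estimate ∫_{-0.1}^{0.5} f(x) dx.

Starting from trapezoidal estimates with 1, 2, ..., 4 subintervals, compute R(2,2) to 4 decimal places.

0.5335

R(0,0) (trapezoid, 1 panel, h=0.6000): 0.485937
R(1,0) (trapezoid, 2 panels, h=0.3000): 0.522128
R(2,0) (trapezoid, 4 panels, h=0.1500): 0.530708
R(1,1) = 0.522128 + (0.522128 − 0.485937)/3 = 0.534192
R(2,1) = 0.530708 + (0.530708 − 0.522128)/3 = 0.533568
R(2,2) = 0.533568 + (0.533568 − 0.534192)/15 = 0.533526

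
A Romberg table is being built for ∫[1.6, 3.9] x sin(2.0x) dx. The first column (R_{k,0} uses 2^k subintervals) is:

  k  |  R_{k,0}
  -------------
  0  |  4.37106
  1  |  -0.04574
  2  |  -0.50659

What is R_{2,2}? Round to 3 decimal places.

R_{1,1} = -0.04574 + (-0.04574 − 4.37106)/3 = -1.51801
R_{2,1} = -0.50659 + (-0.50659 − (-0.04574))/3 = -0.66021
R_{2,2} = -0.66021 + (-0.66021 − (-1.51801))/15 = -0.60302
(Column j=1 coincides with Simpson's rule on the same nodes.)

-0.603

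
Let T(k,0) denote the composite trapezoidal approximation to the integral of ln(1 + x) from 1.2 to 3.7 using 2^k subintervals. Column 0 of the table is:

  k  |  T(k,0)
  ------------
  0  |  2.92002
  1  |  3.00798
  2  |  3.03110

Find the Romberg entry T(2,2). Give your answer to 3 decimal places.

3.039

T(1,1) = 3.00798 + (3.00798 − 2.92002)/3 = 3.03730
T(2,1) = 3.03110 + (3.03110 − 3.00798)/3 = 3.03881
T(2,2) = (16·3.03881 − 3.03730) / 15 = 3.03891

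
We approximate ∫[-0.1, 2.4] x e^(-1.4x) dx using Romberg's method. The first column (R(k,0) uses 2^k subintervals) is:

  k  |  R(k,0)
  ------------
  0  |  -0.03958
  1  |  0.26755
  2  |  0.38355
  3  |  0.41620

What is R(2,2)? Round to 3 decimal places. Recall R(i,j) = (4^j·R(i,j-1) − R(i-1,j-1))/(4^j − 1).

0.426

Richardson extrapolation on the trapezoidal column (denominator 4−1=3):
R(1,1) = (4·0.26755 − (-0.03958)) / 3 = 0.36993
R(2,1) = 0.38355 + (0.38355 − 0.26755)/3 = 0.42222
R(2,2) = (16·0.42222 − 0.36993) / 15 = 0.42571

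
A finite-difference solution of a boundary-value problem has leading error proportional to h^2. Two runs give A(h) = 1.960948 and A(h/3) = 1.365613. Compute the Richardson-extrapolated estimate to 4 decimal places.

Extrapolated value = (9·A(h/3) − A(h)) / (9 − 1)
= (9·1.365613 − 1.960948) / 8
= 10.329569 / 8 = 1.291196

1.2912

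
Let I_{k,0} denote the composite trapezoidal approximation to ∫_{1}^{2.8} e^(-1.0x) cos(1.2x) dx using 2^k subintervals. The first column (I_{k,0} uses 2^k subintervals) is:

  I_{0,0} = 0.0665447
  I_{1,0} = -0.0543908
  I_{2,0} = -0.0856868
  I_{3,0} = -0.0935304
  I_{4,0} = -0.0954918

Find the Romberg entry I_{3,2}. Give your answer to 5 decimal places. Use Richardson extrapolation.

I_{2,1} = -0.0856868 + (-0.0856868 − (-0.0543908))/3 = -0.0961188
I_{3,1} = -0.0935304 + (-0.0935304 − (-0.0856868))/3 = -0.0961449
I_{3,2} = -0.0961449 + (-0.0961449 − (-0.0961188))/15 = -0.0961466

-0.09615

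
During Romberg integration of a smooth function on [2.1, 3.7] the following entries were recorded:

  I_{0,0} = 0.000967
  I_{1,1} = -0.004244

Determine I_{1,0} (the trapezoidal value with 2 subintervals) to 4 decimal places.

-0.0029

From I_{1,1} = (4·I_{1,0} − I_{0,0})/3, solve for I_{1,0}:
4·I_{1,0} = 3·(-0.004244) + 0.000967 = -0.011765
I_{1,0} = -0.002941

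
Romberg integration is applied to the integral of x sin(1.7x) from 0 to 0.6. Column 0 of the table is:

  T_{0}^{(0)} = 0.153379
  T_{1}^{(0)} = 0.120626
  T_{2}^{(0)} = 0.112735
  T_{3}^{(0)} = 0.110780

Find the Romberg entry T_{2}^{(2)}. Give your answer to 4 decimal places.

T_{1}^{(1)} = (4·0.120626 − 0.153379) / 3 = 0.109708
T_{2}^{(1)} = (4·0.112735 − 0.120626) / 3 = 0.110105
T_{2}^{(2)} = 0.110105 + (0.110105 − 0.109708)/15 = 0.110131

0.1101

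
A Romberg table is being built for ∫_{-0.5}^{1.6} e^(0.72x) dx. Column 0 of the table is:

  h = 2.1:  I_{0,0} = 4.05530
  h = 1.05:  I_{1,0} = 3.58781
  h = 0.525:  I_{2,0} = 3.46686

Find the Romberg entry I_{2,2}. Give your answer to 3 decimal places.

Richardson extrapolation on the trapezoidal column (denominator 4−1=3):
I_{1,1} = (4·3.58781 − 4.05530) / 3 = 3.43198
I_{2,1} = (4·3.46686 − 3.58781) / 3 = 3.42654
I_{2,2} = (16·3.42654 − 3.43198) / 15 = 3.42618

3.426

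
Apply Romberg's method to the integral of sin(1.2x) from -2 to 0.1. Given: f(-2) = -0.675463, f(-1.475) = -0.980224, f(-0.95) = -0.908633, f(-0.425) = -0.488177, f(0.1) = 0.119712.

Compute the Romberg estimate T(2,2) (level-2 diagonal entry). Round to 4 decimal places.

-1.4416

T(0,0) (trapezoid, 1 panel, h=2.1000): -0.583539
T(1,0) (trapezoid, 2 panels, h=1.0500): -1.245834
T(2,0) (trapezoid, 4 panels, h=0.5250): -1.393827
T(1,1) = -1.245834 + (-1.245834 − (-0.583539))/3 = -1.466599
T(2,1) = -1.393827 + (-1.393827 − (-1.245834))/3 = -1.443158
T(2,2) = -1.443158 + (-1.443158 − (-1.466599))/15 = -1.441595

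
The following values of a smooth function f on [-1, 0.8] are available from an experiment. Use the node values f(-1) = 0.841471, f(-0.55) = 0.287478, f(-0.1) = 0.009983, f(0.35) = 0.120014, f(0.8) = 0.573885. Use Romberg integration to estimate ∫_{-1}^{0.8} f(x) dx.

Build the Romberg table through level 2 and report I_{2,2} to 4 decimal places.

0.4613

I_{0,0} (trapezoid, 1 panel, h=1.8000): 1.273820
I_{1,0} (trapezoid, 2 panels, h=0.9000): 0.645895
I_{2,0} (trapezoid, 4 panels, h=0.4500): 0.506319
I_{1,1} = 0.645895 + (0.645895 − 1.273820)/3 = 0.436587
I_{2,1} = 0.506319 + (0.506319 − 0.645895)/3 = 0.459794
I_{2,2} = 0.459794 + (0.459794 − 0.436587)/15 = 0.461341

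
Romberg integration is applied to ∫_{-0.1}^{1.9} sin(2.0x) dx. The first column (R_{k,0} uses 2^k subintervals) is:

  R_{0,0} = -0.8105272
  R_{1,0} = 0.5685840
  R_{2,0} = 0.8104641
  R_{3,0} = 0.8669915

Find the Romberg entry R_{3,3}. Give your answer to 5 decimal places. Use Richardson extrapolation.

Richardson extrapolation on the trapezoidal column (denominator 4−1=3):
R_{1,1} = (4·0.5685840 − (-0.8105272)) / 3 = 1.0282877
R_{2,1} = 0.8104641 + (0.8104641 − 0.5685840)/3 = 0.8910908
R_{3,1} = 0.8669915 + (0.8669915 − 0.8104641)/3 = 0.8858340
R_{2,2} = 0.8910908 + (0.8910908 − 1.0282877)/15 = 0.8819443
R_{3,2} = 0.8858340 + (0.8858340 − 0.8910908)/15 = 0.8854835
R_{3,3} = 0.8854835 + (0.8854835 − 0.8819443)/63 = 0.8855397

0.88554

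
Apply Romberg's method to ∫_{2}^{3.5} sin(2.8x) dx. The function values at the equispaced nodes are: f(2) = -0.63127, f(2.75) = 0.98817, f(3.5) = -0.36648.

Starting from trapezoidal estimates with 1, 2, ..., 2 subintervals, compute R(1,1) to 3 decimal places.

R(0,0) (trapezoid, 1 panel, h=1.5000): -0.74831
R(1,0) (trapezoid, 2 panels, h=0.7500): 0.36697
R(1,1) = 0.36697 + (0.36697 − (-0.74831))/3 = 0.73873

0.739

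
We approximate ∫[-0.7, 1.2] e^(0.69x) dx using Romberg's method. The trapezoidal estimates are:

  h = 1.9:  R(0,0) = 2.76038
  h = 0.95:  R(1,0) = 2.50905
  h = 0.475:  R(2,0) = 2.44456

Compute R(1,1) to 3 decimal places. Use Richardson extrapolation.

2.425

Richardson extrapolation on the trapezoidal column (denominator 4−1=3):
R(1,1) = (4·2.50905 − 2.76038) / 3 = 2.42527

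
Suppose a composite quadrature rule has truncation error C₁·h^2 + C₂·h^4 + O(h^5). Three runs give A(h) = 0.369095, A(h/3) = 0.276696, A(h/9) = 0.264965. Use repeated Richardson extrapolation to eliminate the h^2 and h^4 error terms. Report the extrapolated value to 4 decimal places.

First eliminate the h^2 term (factor 3^2 = 9):
  B₁ = (9·0.276696 − 0.369095)/8 = 0.265146
  B₂ = (9·0.264965 − 0.276696)/8 = 0.263499
Then eliminate the h^4 term (factor 3^4 = 81):
  (81·0.263499 − 0.265146)/80 = 0.263478

0.2635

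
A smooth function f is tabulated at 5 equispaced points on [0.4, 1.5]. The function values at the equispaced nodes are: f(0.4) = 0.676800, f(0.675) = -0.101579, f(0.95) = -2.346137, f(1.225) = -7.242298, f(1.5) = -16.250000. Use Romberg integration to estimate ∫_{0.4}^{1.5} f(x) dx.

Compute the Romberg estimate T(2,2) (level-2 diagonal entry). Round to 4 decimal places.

T(0,0) (trapezoid, 1 panel, h=1.1000): -8.565260
T(1,0) (trapezoid, 2 panels, h=0.5500): -5.573005
T(2,0) (trapezoid, 4 panels, h=0.2750): -4.806069
T(1,1) = -5.573005 + (-5.573005 − (-8.565260))/3 = -4.575587
T(2,1) = -4.806069 + (-4.806069 − (-5.573005))/3 = -4.550424
T(2,2) = -4.550424 + (-4.550424 − (-4.575587))/15 = -4.548746

-4.5487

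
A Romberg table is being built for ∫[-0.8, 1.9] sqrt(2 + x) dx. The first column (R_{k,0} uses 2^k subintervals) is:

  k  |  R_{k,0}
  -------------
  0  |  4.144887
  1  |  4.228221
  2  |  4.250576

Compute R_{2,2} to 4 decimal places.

4.2582

Richardson extrapolation on the trapezoidal column (denominator 4−1=3):
R_{1,1} = 4.228221 + (4.228221 − 4.144887)/3 = 4.255999
R_{2,1} = 4.250576 + (4.250576 − 4.228221)/3 = 4.258028
R_{2,2} = (16·4.258028 − 4.255999) / 15 = 4.258163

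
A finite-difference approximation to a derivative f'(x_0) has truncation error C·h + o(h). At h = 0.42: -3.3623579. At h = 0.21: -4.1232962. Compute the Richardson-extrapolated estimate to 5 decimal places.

-4.88423

The leading error scales as h; refining by a factor of 2 reduces it by 2^1 = 2.
Extrapolated value = (2·A(h/2) − A(h)) / (2 − 1)
= (2·(-4.1232962) − (-3.3623579)) / 1
= -4.8842345 / 1 = -4.8842345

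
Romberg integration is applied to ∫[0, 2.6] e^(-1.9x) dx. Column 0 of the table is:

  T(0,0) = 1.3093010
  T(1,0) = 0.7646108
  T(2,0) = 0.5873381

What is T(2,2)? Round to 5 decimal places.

T(1,1) = 0.7646108 + (0.7646108 − 1.3093010)/3 = 0.5830474
T(2,1) = 0.5873381 + (0.5873381 − 0.7646108)/3 = 0.5282472
T(2,2) = 0.5282472 + (0.5282472 − 0.5830474)/15 = 0.5245939

0.52459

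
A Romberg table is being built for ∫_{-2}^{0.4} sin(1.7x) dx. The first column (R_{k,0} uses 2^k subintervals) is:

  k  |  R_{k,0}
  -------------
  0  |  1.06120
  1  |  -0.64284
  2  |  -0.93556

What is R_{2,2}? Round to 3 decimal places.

-1.021

R_{1,1} = -0.64284 + (-0.64284 − 1.06120)/3 = -1.21085
R_{2,1} = (4·(-0.93556) − (-0.64284)) / 3 = -1.03313
R_{2,2} = -1.03313 + (-1.03313 − (-1.21085))/15 = -1.02128
(Column j=1 coincides with Simpson's rule on the same nodes.)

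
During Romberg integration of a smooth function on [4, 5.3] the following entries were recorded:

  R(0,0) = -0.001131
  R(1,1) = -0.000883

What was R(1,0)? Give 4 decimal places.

From R(1,1) = (4·R(1,0) − R(0,0))/3, solve for R(1,0):
4·R(1,0) = 3·(-0.000883) + (-0.001131) = -0.003780
R(1,0) = -0.000945

-0.0009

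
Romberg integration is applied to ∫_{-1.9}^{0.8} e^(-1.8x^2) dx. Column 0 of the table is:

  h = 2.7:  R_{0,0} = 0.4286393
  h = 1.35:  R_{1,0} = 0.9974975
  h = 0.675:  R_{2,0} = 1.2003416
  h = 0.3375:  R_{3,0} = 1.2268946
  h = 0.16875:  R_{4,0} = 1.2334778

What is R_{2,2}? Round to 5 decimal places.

R_{1,1} = (4·0.9974975 − 0.4286393) / 3 = 1.1871169
R_{2,1} = 1.2003416 + (1.2003416 − 0.9974975)/3 = 1.2679563
R_{2,2} = 1.2679563 + (1.2679563 − 1.1871169)/15 = 1.2733456
(Column j=1 coincides with Simpson's rule on the same nodes.)

1.27335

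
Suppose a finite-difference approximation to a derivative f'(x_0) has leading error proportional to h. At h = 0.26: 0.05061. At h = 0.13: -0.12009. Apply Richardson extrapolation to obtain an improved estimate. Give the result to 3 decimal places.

Extrapolated value = (2·A(h/2) − A(h)) / (2 − 1)
= (2·(-0.12009) − 0.05061) / 1
= -0.29079 / 1 = -0.29079

-0.291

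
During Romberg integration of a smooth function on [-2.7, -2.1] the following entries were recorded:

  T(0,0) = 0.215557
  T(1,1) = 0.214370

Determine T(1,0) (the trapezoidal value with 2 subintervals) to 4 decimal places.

0.2147

From T(1,1) = (4·T(1,0) − T(0,0))/3, solve for T(1,0):
4·T(1,0) = 3·0.214370 + 0.215557 = 0.858667
T(1,0) = 0.214667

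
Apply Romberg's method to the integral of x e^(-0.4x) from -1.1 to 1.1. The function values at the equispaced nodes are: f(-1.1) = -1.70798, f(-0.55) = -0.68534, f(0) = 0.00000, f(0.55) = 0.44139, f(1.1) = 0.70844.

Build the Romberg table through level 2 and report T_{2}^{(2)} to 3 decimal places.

T_{0}^{(0)} (trapezoid, 1 panel, h=2.2000): -1.09949
T_{1}^{(0)} (trapezoid, 2 panels, h=1.1000): -0.54975
T_{2}^{(0)} (trapezoid, 4 panels, h=0.5500): -0.40905
T_{1}^{(1)} = -0.54975 + (-0.54975 − (-1.09949))/3 = -0.36650
T_{2}^{(1)} = -0.40905 + (-0.40905 − (-0.54975))/3 = -0.36215
T_{2}^{(2)} = -0.36215 + (-0.36215 − (-0.36650))/15 = -0.36186

-0.362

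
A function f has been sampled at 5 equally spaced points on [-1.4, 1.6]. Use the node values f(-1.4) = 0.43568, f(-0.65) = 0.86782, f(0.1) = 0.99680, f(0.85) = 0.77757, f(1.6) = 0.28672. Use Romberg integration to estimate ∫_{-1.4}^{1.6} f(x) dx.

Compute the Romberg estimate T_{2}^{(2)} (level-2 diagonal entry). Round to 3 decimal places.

2.322

T_{0}^{(0)} (trapezoid, 1 panel, h=3.0000): 1.08360
T_{1}^{(0)} (trapezoid, 2 panels, h=1.5000): 2.03700
T_{2}^{(0)} (trapezoid, 4 panels, h=0.7500): 2.25254
T_{1}^{(1)} = 2.03700 + (2.03700 − 1.08360)/3 = 2.35480
T_{2}^{(1)} = 2.25254 + (2.25254 − 2.03700)/3 = 2.32439
T_{2}^{(2)} = 2.32439 + (2.32439 − 2.35480)/15 = 2.32236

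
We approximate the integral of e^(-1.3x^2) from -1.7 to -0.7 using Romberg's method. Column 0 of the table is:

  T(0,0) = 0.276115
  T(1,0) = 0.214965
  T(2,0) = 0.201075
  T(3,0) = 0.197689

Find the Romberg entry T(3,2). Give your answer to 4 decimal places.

T(2,1) = 0.201075 + (0.201075 − 0.214965)/3 = 0.196445
T(3,1) = (4·0.197689 − 0.201075) / 3 = 0.196560
T(3,2) = (16·0.196560 − 0.196445) / 15 = 0.196568

0.1966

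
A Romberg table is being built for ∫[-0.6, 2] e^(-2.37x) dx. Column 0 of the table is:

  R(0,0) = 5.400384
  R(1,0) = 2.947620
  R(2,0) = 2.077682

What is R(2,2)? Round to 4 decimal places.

Richardson extrapolation on the trapezoidal column (denominator 4−1=3):
R(1,1) = (4·2.947620 − 5.400384) / 3 = 2.130032
R(2,1) = 2.077682 + (2.077682 − 2.947620)/3 = 1.787703
R(2,2) = (16·1.787703 − 2.130032) / 15 = 1.764881

1.7649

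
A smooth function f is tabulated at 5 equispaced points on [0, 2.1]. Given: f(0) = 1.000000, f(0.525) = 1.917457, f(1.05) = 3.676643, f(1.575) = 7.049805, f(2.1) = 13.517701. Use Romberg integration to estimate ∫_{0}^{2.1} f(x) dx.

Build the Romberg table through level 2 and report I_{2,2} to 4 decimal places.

I_{0,0} (trapezoid, 1 panel, h=2.1000): 15.243586
I_{1,0} (trapezoid, 2 panels, h=1.0500): 11.482268
I_{2,0} (trapezoid, 4 panels, h=0.5250): 10.448947
I_{1,1} = 11.482268 + (11.482268 − 15.243586)/3 = 10.228495
I_{2,1} = 10.448947 + (10.448947 − 11.482268)/3 = 10.104507
I_{2,2} = 10.104507 + (10.104507 − 10.228495)/15 = 10.096241

10.0962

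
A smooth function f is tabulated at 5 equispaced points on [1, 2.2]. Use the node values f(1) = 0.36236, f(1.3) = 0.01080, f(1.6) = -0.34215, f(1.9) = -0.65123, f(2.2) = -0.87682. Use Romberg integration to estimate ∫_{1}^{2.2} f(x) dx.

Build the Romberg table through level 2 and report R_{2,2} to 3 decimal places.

R_{0,0} (trapezoid, 1 panel, h=1.2000): -0.30868
R_{1,0} (trapezoid, 2 panels, h=0.6000): -0.35963
R_{2,0} (trapezoid, 4 panels, h=0.3000): -0.37194
R_{1,1} = -0.35963 + (-0.35963 − (-0.30868))/3 = -0.37661
R_{2,1} = -0.37194 + (-0.37194 − (-0.35963))/3 = -0.37604
R_{2,2} = -0.37604 + (-0.37604 − (-0.37661))/15 = -0.37600

-0.376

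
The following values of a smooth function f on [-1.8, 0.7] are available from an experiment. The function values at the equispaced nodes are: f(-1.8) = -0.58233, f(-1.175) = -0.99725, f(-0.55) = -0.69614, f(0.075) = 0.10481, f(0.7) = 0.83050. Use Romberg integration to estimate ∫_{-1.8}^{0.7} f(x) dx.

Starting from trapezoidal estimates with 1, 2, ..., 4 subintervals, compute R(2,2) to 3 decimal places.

R(0,0) (trapezoid, 1 panel, h=2.5000): 0.31021
R(1,0) (trapezoid, 2 panels, h=1.2500): -0.71507
R(2,0) (trapezoid, 4 panels, h=0.6250): -0.91531
R(1,1) = -0.71507 + (-0.71507 − 0.31021)/3 = -1.05683
R(2,1) = -0.91531 + (-0.91531 − (-0.71507))/3 = -0.98206
R(2,2) = -0.98206 + (-0.98206 − (-1.05683))/15 = -0.97708

-0.977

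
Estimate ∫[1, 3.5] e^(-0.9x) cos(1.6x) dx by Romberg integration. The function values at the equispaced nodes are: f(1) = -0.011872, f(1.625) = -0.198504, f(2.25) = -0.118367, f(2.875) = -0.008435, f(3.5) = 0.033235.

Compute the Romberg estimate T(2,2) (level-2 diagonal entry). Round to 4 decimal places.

T(0,0) (trapezoid, 1 panel, h=2.5000): 0.026704
T(1,0) (trapezoid, 2 panels, h=1.2500): -0.134607
T(2,0) (trapezoid, 4 panels, h=0.6250): -0.196640
T(1,1) = -0.134607 + (-0.134607 − 0.026704)/3 = -0.188377
T(2,1) = -0.196640 + (-0.196640 − (-0.134607))/3 = -0.217318
T(2,2) = -0.217318 + (-0.217318 − (-0.188377))/15 = -0.219247

-0.2192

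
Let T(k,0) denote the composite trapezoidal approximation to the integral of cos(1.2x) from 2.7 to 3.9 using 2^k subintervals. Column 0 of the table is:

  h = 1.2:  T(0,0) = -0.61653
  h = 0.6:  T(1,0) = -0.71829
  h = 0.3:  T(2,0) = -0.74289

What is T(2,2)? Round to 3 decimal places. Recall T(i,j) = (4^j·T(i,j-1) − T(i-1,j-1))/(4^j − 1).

-0.751

Richardson extrapolation on the trapezoidal column (denominator 4−1=3):
T(1,1) = (4·(-0.71829) − (-0.61653)) / 3 = -0.75221
T(2,1) = -0.74289 + (-0.74289 − (-0.71829))/3 = -0.75109
T(2,2) = -0.75109 + (-0.75109 − (-0.75221))/15 = -0.75102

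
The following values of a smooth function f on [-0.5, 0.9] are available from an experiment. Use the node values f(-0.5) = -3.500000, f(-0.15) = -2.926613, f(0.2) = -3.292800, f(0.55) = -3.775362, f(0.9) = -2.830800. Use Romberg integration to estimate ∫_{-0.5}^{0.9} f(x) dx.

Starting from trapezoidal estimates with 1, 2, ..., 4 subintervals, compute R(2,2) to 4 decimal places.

R(0,0) (trapezoid, 1 panel, h=1.4000): -4.431560
R(1,0) (trapezoid, 2 panels, h=0.7000): -4.520740
R(2,0) (trapezoid, 4 panels, h=0.3500): -4.606061
R(1,1) = -4.520740 + (-4.520740 − (-4.431560))/3 = -4.550467
R(2,1) = -4.606061 + (-4.606061 − (-4.520740))/3 = -4.634501
R(2,2) = -4.634501 + (-4.634501 − (-4.550467))/15 = -4.640103

-4.6401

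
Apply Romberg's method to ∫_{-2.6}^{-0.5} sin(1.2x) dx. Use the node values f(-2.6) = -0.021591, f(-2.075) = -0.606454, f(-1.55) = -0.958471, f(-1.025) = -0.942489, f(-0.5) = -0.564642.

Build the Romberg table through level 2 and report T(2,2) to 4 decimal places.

-1.5207

T(0,0) (trapezoid, 1 panel, h=2.1000): -0.615545
T(1,0) (trapezoid, 2 panels, h=1.0500): -1.314167
T(2,0) (trapezoid, 4 panels, h=0.5250): -1.470279
T(1,1) = -1.314167 + (-1.314167 − (-0.615545))/3 = -1.547041
T(2,1) = -1.470279 + (-1.470279 − (-1.314167))/3 = -1.522316
T(2,2) = -1.522316 + (-1.522316 − (-1.547041))/15 = -1.520668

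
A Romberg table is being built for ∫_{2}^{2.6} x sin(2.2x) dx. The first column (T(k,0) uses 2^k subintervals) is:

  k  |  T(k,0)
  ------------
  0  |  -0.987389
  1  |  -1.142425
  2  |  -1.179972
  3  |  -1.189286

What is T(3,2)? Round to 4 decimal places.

Richardson extrapolation on the trapezoidal column (denominator 4−1=3):
T(2,1) = -1.179972 + (-1.179972 − (-1.142425))/3 = -1.192488
T(3,1) = (4·(-1.189286) − (-1.179972)) / 3 = -1.192391
T(3,2) = (16·(-1.192391) − (-1.192488)) / 15 = -1.192385

-1.1924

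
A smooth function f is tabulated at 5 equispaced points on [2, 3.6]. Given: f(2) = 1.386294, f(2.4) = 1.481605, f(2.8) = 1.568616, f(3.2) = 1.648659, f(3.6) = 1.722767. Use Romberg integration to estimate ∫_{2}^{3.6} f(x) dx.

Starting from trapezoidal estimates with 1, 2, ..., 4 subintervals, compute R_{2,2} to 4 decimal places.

R_{0,0} (trapezoid, 1 panel, h=1.6000): 2.487249
R_{1,0} (trapezoid, 2 panels, h=0.8000): 2.498517
R_{2,0} (trapezoid, 4 panels, h=0.4000): 2.501364
R_{1,1} = 2.498517 + (2.498517 − 2.487249)/3 = 2.502273
R_{2,1} = 2.501364 + (2.501364 − 2.498517)/3 = 2.502313
R_{2,2} = 2.502313 + (2.502313 − 2.502273)/15 = 2.502316

2.5023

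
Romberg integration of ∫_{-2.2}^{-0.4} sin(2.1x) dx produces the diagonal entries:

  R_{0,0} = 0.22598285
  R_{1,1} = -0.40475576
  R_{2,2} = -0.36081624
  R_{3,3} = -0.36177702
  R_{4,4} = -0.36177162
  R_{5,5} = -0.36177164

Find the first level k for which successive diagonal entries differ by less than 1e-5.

k = 4

|R_{1,1} − R_{0,0}| = 0.63073861 ≥ 1e-5
|R_{2,2} − R_{1,1}| = 0.04393952 ≥ 1e-5
|R_{3,3} − R_{2,2}| = 0.00096078 ≥ 1e-5
|R_{4,4} − R_{3,3}| = 0.00000540 < 1e-5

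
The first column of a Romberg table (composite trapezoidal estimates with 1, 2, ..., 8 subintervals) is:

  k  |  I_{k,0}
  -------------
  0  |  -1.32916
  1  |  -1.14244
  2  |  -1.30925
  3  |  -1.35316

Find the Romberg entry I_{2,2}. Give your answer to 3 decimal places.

-1.384

Richardson extrapolation on the trapezoidal column (denominator 4−1=3):
I_{1,1} = (4·(-1.14244) − (-1.32916)) / 3 = -1.08020
I_{2,1} = -1.30925 + (-1.30925 − (-1.14244))/3 = -1.36485
I_{2,2} = -1.36485 + (-1.36485 − (-1.08020))/15 = -1.38383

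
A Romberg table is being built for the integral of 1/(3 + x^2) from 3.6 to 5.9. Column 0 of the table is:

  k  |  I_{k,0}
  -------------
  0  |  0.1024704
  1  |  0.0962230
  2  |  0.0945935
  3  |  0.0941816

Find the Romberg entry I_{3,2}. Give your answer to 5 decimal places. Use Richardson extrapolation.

0.09404

Richardson extrapolation on the trapezoidal column (denominator 4−1=3):
I_{2,1} = (4·0.0945935 − 0.0962230) / 3 = 0.0940503
I_{3,1} = (4·0.0941816 − 0.0945935) / 3 = 0.0940443
I_{3,2} = (16·0.0940443 − 0.0940503) / 15 = 0.0940439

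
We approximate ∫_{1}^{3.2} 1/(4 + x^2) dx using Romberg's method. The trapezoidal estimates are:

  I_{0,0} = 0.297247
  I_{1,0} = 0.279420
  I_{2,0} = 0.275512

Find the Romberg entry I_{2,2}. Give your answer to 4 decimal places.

0.2743

Richardson extrapolation on the trapezoidal column (denominator 4−1=3):
I_{1,1} = (4·0.279420 − 0.297247) / 3 = 0.273478
I_{2,1} = (4·0.275512 − 0.279420) / 3 = 0.274209
I_{2,2} = (16·0.274209 − 0.273478) / 15 = 0.274258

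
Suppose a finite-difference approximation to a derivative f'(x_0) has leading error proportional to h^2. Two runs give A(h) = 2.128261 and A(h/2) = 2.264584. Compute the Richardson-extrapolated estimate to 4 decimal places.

The leading error scales as h^2; refining by a factor of 2 reduces it by 2^2 = 4.
Extrapolated value = (4·A(h/2) − A(h)) / (4 − 1)
= (4·2.264584 − 2.128261) / 3
= 6.930075 / 3 = 2.310025

2.3100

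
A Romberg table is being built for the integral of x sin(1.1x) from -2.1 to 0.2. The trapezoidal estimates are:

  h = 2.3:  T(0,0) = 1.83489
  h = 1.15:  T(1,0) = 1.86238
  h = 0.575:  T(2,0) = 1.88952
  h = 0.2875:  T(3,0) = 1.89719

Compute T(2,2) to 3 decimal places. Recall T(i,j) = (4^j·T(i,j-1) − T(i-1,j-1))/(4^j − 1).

1.900

Richardson extrapolation on the trapezoidal column (denominator 4−1=3):
T(1,1) = 1.86238 + (1.86238 − 1.83489)/3 = 1.87154
T(2,1) = (4·1.88952 − 1.86238) / 3 = 1.89857
T(2,2) = 1.89857 + (1.89857 − 1.87154)/15 = 1.90037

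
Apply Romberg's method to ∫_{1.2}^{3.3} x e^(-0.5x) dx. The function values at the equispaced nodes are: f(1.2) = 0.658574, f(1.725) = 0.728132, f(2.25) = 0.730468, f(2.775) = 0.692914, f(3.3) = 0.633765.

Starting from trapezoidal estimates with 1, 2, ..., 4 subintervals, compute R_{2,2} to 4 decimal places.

1.4767

R_{0,0} (trapezoid, 1 panel, h=2.1000): 1.356956
R_{1,0} (trapezoid, 2 panels, h=1.0500): 1.445469
R_{2,0} (trapezoid, 4 panels, h=0.5250): 1.468784
R_{1,1} = 1.445469 + (1.445469 − 1.356956)/3 = 1.474973
R_{2,1} = 1.468784 + (1.468784 − 1.445469)/3 = 1.476556
R_{2,2} = 1.476556 + (1.476556 − 1.474973)/15 = 1.476662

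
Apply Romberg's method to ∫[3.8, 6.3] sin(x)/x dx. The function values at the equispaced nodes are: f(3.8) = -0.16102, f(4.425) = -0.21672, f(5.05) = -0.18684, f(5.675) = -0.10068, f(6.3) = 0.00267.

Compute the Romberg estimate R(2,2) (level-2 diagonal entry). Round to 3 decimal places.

R(0,0) (trapezoid, 1 panel, h=2.5000): -0.19794
R(1,0) (trapezoid, 2 panels, h=1.2500): -0.33252
R(2,0) (trapezoid, 4 panels, h=0.6250): -0.36463
R(1,1) = -0.33252 + (-0.33252 − (-0.19794))/3 = -0.37738
R(2,1) = -0.36463 + (-0.36463 − (-0.33252))/3 = -0.37533
R(2,2) = -0.37533 + (-0.37533 − (-0.37738))/15 = -0.37519

-0.375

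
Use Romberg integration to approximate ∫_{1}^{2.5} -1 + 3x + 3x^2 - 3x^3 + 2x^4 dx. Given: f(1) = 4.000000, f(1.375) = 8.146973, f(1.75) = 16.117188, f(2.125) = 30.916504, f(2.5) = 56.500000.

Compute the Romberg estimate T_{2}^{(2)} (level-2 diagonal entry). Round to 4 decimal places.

T_{0}^{(0)} (trapezoid, 1 panel, h=1.5000): 45.375000
T_{1}^{(0)} (trapezoid, 2 panels, h=0.7500): 34.775391
T_{2}^{(0)} (trapezoid, 4 panels, h=0.3750): 32.036499
T_{1}^{(1)} = 34.775391 + (34.775391 − 45.375000)/3 = 31.242188
T_{2}^{(1)} = 32.036499 + (32.036499 − 34.775391)/3 = 31.123535
T_{2}^{(2)} = 31.123535 + (31.123535 − 31.242188)/15 = 31.115625

31.1156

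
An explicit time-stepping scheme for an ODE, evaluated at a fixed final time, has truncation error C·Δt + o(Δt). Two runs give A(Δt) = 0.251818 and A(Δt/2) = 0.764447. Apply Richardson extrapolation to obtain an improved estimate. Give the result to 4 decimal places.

Extrapolated value = (2·A(Δt/2) − A(Δt)) / (2 − 1)
= (2·0.764447 − 0.251818) / 1
= 1.277076 / 1 = 1.277076

1.2771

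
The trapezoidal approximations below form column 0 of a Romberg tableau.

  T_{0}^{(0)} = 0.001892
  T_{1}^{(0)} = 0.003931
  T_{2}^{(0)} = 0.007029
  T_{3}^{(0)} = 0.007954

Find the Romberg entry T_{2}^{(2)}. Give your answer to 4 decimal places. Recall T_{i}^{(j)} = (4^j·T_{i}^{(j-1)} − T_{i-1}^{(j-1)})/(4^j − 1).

Richardson extrapolation on the trapezoidal column (denominator 4−1=3):
T_{1}^{(1)} = 0.003931 + (0.003931 − 0.001892)/3 = 0.004611
T_{2}^{(1)} = 0.007029 + (0.007029 − 0.003931)/3 = 0.008062
T_{2}^{(2)} = (16·0.008062 − 0.004611) / 15 = 0.008292
(Column j=1 coincides with Simpson's rule on the same nodes.)

0.0083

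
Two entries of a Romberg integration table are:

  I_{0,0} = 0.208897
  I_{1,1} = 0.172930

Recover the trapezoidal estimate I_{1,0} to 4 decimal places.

From I_{1,1} = (4·I_{1,0} − I_{0,0})/3, solve for I_{1,0}:
4·I_{1,0} = 3·0.172930 + 0.208897 = 0.727687
I_{1,0} = 0.181922

0.1819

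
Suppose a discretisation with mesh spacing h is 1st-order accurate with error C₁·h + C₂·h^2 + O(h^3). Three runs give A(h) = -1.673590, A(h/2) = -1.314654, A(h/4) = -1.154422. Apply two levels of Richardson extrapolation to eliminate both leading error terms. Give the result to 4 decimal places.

First eliminate the h term (factor 2^1 = 2):
  B₁ = (2·(-1.314654) − (-1.673590))/1 = -0.955718
  B₂ = (2·(-1.154422) − (-1.314654))/1 = -0.994190
Then eliminate the h^2 term (factor 2^2 = 4):
  (4·(-0.994190) − (-0.955718))/3 = -1.007014

-1.0070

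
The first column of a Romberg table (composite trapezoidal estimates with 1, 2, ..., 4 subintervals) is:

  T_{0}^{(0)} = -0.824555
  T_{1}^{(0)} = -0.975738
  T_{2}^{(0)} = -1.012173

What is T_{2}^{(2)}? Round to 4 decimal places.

-1.0242

T_{1}^{(1)} = (4·(-0.975738) − (-0.824555)) / 3 = -1.026132
T_{2}^{(1)} = (4·(-1.012173) − (-0.975738)) / 3 = -1.024318
T_{2}^{(2)} = (16·(-1.024318) − (-1.026132)) / 15 = -1.024197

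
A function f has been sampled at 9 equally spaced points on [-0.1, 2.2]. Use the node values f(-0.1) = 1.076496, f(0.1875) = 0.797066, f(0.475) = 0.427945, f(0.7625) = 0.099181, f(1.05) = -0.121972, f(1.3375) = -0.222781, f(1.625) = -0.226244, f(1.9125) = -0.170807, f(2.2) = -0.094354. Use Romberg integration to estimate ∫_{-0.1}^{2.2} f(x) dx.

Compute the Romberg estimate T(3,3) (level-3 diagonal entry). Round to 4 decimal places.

0.3025

T(0,0) (trapezoid, 1 panel, h=2.3000): 1.129463
T(1,0) (trapezoid, 2 panels, h=1.1500): 0.424464
T(2,0) (trapezoid, 4 panels, h=0.5750): 0.328210
T(3,0) (trapezoid, 8 panels, h=0.2875): 0.308619
T(1,1) = 0.424464 + (0.424464 − 1.129463)/3 = 0.189464
T(2,1) = 0.328210 + (0.328210 − 0.424464)/3 = 0.296125
T(3,1) = 0.308619 + (0.308619 − 0.328210)/3 = 0.302089
T(2,2) = 0.296125 + (0.296125 − 0.189464)/15 = 0.303236
T(3,2) = 0.302089 + (0.302089 − 0.296125)/15 = 0.302487
T(3,3) = 0.302487 + (0.302487 − 0.303236)/63 = 0.302475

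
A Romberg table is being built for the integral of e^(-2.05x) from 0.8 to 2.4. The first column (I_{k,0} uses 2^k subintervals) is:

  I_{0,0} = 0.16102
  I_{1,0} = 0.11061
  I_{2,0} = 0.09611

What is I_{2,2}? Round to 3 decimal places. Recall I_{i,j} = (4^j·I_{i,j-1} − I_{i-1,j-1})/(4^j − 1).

0.091

I_{1,1} = 0.11061 + (0.11061 − 0.16102)/3 = 0.09381
I_{2,1} = (4·0.09611 − 0.11061) / 3 = 0.09128
I_{2,2} = (16·0.09128 − 0.09381) / 15 = 0.09111
(Column j=1 coincides with Simpson's rule on the same nodes.)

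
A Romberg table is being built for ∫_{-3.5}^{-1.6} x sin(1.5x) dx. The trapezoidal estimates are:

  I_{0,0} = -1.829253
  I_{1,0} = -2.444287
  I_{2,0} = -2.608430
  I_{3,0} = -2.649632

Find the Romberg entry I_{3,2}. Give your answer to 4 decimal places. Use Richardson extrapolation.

-2.6634

I_{2,1} = (4·(-2.608430) − (-2.444287)) / 3 = -2.663144
I_{3,1} = -2.649632 + (-2.649632 − (-2.608430))/3 = -2.663366
I_{3,2} = -2.663366 + (-2.663366 − (-2.663144))/15 = -2.663381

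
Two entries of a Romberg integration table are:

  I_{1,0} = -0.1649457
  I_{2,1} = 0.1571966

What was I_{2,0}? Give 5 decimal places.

0.07666

From I_{2,1} = (4·I_{2,0} − I_{1,0})/3, solve for I_{2,0}:
4·I_{2,0} = 3·0.1571966 + (-0.1649457) = 0.3066441
I_{2,0} = 0.0766610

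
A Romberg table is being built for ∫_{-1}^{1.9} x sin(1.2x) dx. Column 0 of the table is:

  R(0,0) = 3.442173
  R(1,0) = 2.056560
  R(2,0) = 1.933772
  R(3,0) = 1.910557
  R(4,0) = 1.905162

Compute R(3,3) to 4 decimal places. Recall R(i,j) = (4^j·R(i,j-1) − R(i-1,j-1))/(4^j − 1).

Richardson extrapolation on the trapezoidal column (denominator 4−1=3):
R(1,1) = (4·2.056560 − 3.442173) / 3 = 1.594689
R(2,1) = (4·1.933772 − 2.056560) / 3 = 1.892843
R(3,1) = 1.910557 + (1.910557 − 1.933772)/3 = 1.902819
R(2,2) = 1.892843 + (1.892843 − 1.594689)/15 = 1.912720
R(3,2) = 1.902819 + (1.902819 − 1.892843)/15 = 1.903484
R(3,3) = (64·1.903484 − 1.912720) / 63 = 1.903337

1.9033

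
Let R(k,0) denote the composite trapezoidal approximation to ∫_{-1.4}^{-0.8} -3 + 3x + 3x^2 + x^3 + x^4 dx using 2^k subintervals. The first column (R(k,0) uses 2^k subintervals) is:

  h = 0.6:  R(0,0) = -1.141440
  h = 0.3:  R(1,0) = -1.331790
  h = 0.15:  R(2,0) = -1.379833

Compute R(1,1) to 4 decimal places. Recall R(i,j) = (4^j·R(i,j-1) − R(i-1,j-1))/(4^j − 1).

R(1,1) = (4·(-1.331790) − (-1.141440)) / 3 = -1.395240

-1.3952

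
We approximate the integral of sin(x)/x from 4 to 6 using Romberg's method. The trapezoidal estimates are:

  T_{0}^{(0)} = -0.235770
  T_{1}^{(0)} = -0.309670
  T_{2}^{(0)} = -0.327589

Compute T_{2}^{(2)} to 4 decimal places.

Richardson extrapolation on the trapezoidal column (denominator 4−1=3):
T_{1}^{(1)} = (4·(-0.309670) − (-0.235770)) / 3 = -0.334303
T_{2}^{(1)} = -0.327589 + (-0.327589 − (-0.309670))/3 = -0.333562
T_{2}^{(2)} = (16·(-0.333562) − (-0.334303)) / 15 = -0.333513

-0.3335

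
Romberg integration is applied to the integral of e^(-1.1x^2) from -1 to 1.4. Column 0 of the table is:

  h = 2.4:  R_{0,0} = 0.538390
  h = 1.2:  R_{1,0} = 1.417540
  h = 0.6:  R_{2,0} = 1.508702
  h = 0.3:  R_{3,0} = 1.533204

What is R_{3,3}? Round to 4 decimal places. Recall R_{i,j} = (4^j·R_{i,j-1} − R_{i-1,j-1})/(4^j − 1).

Richardson extrapolation on the trapezoidal column (denominator 4−1=3):
R_{1,1} = 1.417540 + (1.417540 − 0.538390)/3 = 1.710590
R_{2,1} = 1.508702 + (1.508702 − 1.417540)/3 = 1.539089
R_{3,1} = (4·1.533204 − 1.508702) / 3 = 1.541371
R_{2,2} = 1.539089 + (1.539089 − 1.710590)/15 = 1.527656
R_{3,2} = (16·1.541371 − 1.539089) / 15 = 1.541523
R_{3,3} = (64·1.541523 − 1.527656) / 63 = 1.541743

1.5417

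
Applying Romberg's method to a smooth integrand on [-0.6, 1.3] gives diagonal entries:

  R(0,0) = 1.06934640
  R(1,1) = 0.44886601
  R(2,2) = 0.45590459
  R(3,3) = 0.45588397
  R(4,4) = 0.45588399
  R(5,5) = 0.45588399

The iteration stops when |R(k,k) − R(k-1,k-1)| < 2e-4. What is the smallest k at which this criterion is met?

k = 3

|R(1,1) − R(0,0)| = 0.62048039 ≥ 2e-4
|R(2,2) − R(1,1)| = 0.00703858 ≥ 2e-4
|R(3,3) − R(2,2)| = 0.00002062 < 2e-4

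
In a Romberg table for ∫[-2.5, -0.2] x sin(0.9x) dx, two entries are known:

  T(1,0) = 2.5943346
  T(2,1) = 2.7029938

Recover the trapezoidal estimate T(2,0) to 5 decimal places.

2.67583

From T(2,1) = (4·T(2,0) − T(1,0))/3, solve for T(2,0):
4·T(2,0) = 3·2.7029938 + 2.5943346 = 10.7033160
T(2,0) = 2.6758290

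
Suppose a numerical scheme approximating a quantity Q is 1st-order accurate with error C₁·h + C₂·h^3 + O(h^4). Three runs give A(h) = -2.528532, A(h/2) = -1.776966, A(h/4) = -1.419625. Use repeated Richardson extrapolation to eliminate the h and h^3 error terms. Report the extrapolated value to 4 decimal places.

First eliminate the h term (factor 2^1 = 2):
  B₁ = (2·(-1.776966) − (-2.528532))/1 = -1.025400
  B₂ = (2·(-1.419625) − (-1.776966))/1 = -1.062284
Then eliminate the h^3 term (factor 2^3 = 8):
  (8·(-1.062284) − (-1.025400))/7 = -1.067553

-1.0676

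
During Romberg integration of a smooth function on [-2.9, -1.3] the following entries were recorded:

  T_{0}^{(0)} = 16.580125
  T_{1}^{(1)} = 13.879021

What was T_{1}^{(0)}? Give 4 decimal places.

14.5543

From T_{1}^{(1)} = (4·T_{1}^{(0)} − T_{0}^{(0)})/3, solve for T_{1}^{(0)}:
4·T_{1}^{(0)} = 3·13.879021 + 16.580125 = 58.217188
T_{1}^{(0)} = 14.554297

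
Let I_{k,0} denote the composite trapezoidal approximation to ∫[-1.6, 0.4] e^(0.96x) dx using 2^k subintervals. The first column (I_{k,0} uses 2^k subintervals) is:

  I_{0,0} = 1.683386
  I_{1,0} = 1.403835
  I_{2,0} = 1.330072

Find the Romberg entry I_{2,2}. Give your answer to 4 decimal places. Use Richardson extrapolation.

Richardson extrapolation on the trapezoidal column (denominator 4−1=3):
I_{1,1} = (4·1.403835 − 1.683386) / 3 = 1.310651
I_{2,1} = (4·1.330072 − 1.403835) / 3 = 1.305484
I_{2,2} = 1.305484 + (1.305484 − 1.310651)/15 = 1.305140

1.3051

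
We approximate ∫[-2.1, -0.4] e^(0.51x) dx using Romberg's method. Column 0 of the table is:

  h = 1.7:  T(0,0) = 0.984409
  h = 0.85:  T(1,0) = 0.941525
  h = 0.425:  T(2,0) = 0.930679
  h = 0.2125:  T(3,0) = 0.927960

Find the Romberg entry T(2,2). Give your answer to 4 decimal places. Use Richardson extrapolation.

Richardson extrapolation on the trapezoidal column (denominator 4−1=3):
T(1,1) = (4·0.941525 − 0.984409) / 3 = 0.927230
T(2,1) = 0.930679 + (0.930679 − 0.941525)/3 = 0.927064
T(2,2) = (16·0.927064 − 0.927230) / 15 = 0.927053

0.9271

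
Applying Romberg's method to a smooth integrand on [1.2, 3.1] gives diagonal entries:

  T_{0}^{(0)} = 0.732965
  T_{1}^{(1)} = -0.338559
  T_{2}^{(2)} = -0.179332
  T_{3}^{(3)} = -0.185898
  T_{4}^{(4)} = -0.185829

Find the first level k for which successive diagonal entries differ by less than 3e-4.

k = 4

|T_{1}^{(1)} − T_{0}^{(0)}| = 1.071524 ≥ 3e-4
|T_{2}^{(2)} − T_{1}^{(1)}| = 0.159227 ≥ 3e-4
|T_{3}^{(3)} − T_{2}^{(2)}| = 0.006566 ≥ 3e-4
|T_{4}^{(4)} − T_{3}^{(3)}| = 0.000069 < 3e-4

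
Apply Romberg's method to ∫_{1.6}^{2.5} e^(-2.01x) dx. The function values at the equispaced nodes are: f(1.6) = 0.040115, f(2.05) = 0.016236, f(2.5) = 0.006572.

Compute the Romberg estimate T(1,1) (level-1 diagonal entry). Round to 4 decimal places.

T(0,0) (trapezoid, 1 panel, h=0.9000): 0.021009
T(1,0) (trapezoid, 2 panels, h=0.4500): 0.017811
T(1,1) = 0.017811 + (0.017811 − 0.021009)/3 = 0.016745

0.0167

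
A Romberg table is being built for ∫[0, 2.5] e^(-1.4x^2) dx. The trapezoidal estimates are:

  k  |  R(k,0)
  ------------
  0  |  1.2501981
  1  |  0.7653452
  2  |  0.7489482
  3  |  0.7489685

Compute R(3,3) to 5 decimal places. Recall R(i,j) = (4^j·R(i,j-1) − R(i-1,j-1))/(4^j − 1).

Richardson extrapolation on the trapezoidal column (denominator 4−1=3):
R(1,1) = (4·0.7653452 − 1.2501981) / 3 = 0.6037276
R(2,1) = 0.7489482 + (0.7489482 − 0.7653452)/3 = 0.7434825
R(3,1) = (4·0.7489685 − 0.7489482) / 3 = 0.7489753
R(2,2) = (16·0.7434825 − 0.6037276) / 15 = 0.7527995
R(3,2) = 0.7489753 + (0.7489753 − 0.7434825)/15 = 0.7493415
R(3,3) = (64·0.7493415 − 0.7527995) / 63 = 0.7492866

0.74929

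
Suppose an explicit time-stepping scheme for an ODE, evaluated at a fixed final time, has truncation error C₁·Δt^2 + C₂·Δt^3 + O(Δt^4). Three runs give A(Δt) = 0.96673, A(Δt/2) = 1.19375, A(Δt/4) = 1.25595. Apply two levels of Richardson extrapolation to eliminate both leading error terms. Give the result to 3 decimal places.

1.278

First eliminate the Δt^2 term (factor 2^2 = 4):
  B₁ = (4·1.19375 − 0.96673)/3 = 1.26942
  B₂ = (4·1.25595 − 1.19375)/3 = 1.27668
Then eliminate the Δt^3 term (factor 2^3 = 8):
  (8·1.27668 − 1.26942)/7 = 1.27772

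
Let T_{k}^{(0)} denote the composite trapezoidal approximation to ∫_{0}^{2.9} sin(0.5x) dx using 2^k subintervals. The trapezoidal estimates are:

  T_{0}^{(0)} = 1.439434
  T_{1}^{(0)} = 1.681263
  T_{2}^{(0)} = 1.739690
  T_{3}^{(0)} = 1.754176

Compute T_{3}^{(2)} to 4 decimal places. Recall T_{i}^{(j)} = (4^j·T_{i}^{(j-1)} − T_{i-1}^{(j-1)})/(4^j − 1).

T_{2}^{(1)} = 1.739690 + (1.739690 − 1.681263)/3 = 1.759166
T_{3}^{(1)} = 1.754176 + (1.754176 − 1.739690)/3 = 1.759005
T_{3}^{(2)} = (16·1.759005 − 1.759166) / 15 = 1.758994

1.7590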